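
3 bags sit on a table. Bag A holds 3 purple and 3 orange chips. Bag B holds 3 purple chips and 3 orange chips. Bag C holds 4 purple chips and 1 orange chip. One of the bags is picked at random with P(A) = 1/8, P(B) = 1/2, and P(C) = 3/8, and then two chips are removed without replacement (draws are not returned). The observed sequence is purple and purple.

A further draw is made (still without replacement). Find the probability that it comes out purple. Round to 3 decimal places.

0.518

For each hypothesis, P(data | H) works out to: P(data | bag A) = (3/6)(2/5) = 1/5; P(data | bag B) = (3/6)(2/5) = 1/5; P(data | bag C) = (4/5)(3/4) = 3/5.
The prior-weighted likelihoods are 1/8 · 1/5 = 1/40, 1/2 · 1/5 = 1/10, 3/8 · 3/5 = 9/40; summing to 7/20.
Normalising, the posterior is P(bag A | data) = 1/14, P(bag B | data) = 2/7, P(bag C | data) = 9/14.
Averaging over the posterior, P(purple next | data) = (1/4)(1/14) + (1/4)(2/7) + (2/3)(9/14) = 29/56.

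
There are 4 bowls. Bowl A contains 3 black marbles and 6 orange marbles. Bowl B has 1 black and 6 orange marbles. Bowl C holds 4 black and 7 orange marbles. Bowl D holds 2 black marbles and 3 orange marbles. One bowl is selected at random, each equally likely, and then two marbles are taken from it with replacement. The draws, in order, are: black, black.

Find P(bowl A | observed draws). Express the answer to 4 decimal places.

The likelihood of the observed sequence under each hypothesis: P(data | bowl A) = (3/9)(3/9) = 0.11111; P(data | bowl B) = (1/7)(1/7) = 0.020408; P(data | bowl C) = (4/11)(4/11) = 0.13223; P(data | bowl D) = (2/5)(2/5) = 0.16.
Multiplying each by its prior: 1/4 · 0.11111 = 0.027778, 1/4 · 0.020408 = 0.005102, 1/4 · 0.13223 = 0.033058, 1/4 · 0.16 = 0.04; with total 0.10594.
Therefore the posterior P(bowl A | data) = (0.027778) / (0.10594) = 0.26221.

0.2622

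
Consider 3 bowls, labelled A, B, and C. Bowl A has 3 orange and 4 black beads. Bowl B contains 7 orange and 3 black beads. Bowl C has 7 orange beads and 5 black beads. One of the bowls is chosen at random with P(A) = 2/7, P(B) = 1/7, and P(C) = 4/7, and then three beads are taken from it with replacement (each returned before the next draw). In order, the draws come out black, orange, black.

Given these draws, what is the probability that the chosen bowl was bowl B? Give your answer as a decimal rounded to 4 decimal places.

Under each hypothesis, the probability of the observed sequence is: P(data | bowl A) = (4/7)(3/7)(4/7) = 0.13994; P(data | bowl B) = (3/10)(7/10)(3/10) = 0.063; P(data | bowl C) = (5/12)(7/12)(5/12) = 0.10127.
The prior-weighted likelihoods are 2/7 · 0.13994 = 0.039983, 1/7 · 0.063 = 0.009, 4/7 · 0.10127 = 0.05787; these sum to 0.10685.
By Bayes' rule, P(bowl B | data) = (0.009) / (0.10685) = 0.084227.

0.0842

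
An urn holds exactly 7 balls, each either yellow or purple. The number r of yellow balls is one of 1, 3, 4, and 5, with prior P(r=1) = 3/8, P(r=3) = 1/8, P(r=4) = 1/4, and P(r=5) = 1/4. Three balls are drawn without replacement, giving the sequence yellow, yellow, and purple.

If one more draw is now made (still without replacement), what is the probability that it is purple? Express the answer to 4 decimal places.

0.4205

For each hypothesis, P(data | H) works out to: P(data | r = 1) = (1/7)(0/6) = 0; P(data | r = 3) = (3/7)(2/6)(4/5) = 4/35; P(data | r = 4) = (4/7)(3/6)(3/5) = 6/35; P(data | r = 5) = (5/7)(4/6)(2/5) = 4/21.
The prior-weighted likelihoods are 3/8 · 0 = 0, 1/8 · 4/35 = 1/70, 1/4 · 6/35 = 3/70, 1/4 · 4/21 = 1/21; these sum to 11/105.
Normalising, the posterior is P(r = 1 | data) = 0, P(r = 3 | data) = 3/22, P(r = 4 | data) = 9/22, P(r = 5 | data) = 5/11.
So P(purple next | data) = Σ P(purple next | H) P(H | data) = (3/4)(3/22) + (1/2)(9/22) + (1/4)(5/11) = 37/88.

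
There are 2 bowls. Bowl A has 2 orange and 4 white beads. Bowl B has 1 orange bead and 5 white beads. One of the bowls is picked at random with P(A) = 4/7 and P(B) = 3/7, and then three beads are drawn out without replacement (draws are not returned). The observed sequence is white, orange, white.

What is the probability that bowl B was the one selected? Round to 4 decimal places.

For each hypothesis, P(data | H) works out to: P(data | bowl A) = (4/6)(2/5)(3/4) = 1/5; P(data | bowl B) = (5/6)(1/5)(4/4) = 1/6.
The prior-weighted likelihoods are 4/7 · 1/5 = 4/35, 3/7 · 1/6 = 1/14; these sum to 13/70.
Hence P(bowl B | data) = (1/14) / (13/70) = 5/13.

0.3846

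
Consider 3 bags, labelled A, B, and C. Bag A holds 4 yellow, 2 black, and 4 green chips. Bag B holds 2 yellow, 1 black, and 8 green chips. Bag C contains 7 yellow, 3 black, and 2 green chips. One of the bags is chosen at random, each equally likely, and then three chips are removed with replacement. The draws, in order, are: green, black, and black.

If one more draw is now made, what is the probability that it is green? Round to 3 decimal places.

Under each hypothesis, the probability of the observed sequence is: P(data | bag A) = (4/10)(2/10)(2/10) = 0.016; P(data | bag B) = (8/11)(1/11)(1/11) = 0.0060105; P(data | bag C) = (2/12)(3/12)(3/12) = 0.010417.
Multiplying each by its prior: 1/3 · 0.016 = 0.0053333, 1/3 · 0.0060105 = 0.0020035, 1/3 · 0.010417 = 0.0034722; summing to 0.010809.
The posterior is then P(bag A | data) = 0.49341, P(bag B | data) = 0.18535, P(bag C | data) = 0.32123.
So P(green next | data) = Σ P(green next | H) P(H | data) = (2/5)(0.49341) + (8/11)(0.18535) + (1/6)(0.32123) = 0.38571.

0.386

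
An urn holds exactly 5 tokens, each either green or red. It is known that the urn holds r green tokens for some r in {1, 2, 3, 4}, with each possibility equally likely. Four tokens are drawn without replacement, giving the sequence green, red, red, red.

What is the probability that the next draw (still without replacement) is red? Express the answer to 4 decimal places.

Compute the likelihood of the observed sequence for each case: P(data | r = 1) = (1/5)(4/4)(3/3)(2/2) = 1/5; P(data | r = 2) = (2/5)(3/4)(2/3)(1/2) = 1/10; P(data | r = 3) = (3/5)(2/4)(1/3)(0/2) = 0; P(data | r = 4) = (4/5)(1/4)(0/3) = 0.
Multiplying each by its prior: 1/4 · 1/5 = 1/20, 1/4 · 1/10 = 1/40, 1/4 · 0 = 0, 1/4 · 0 = 0; with total 3/40.
Dividing through by the total gives posterior P(r = 1 | data) = 2/3, P(r = 2 | data) = 1/3, P(r = 3 | data) = 0, P(r = 4 | data) = 0.
Averaging over the posterior, P(red next | data) = (1)(2/3) + (0)(1/3) = 2/3.

0.6667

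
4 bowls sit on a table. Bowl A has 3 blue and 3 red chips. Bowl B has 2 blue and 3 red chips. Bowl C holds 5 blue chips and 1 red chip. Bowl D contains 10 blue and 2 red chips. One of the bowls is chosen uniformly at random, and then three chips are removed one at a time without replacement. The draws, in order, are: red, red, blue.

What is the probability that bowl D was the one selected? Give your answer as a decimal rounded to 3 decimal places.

0.041

Under each hypothesis, the probability of the observed sequence is: P(data | bowl A) = (3/6)(2/5)(3/4) = 0.15; P(data | bowl B) = (3/5)(2/4)(2/3) = 0.2; P(data | bowl C) = (1/6)(0/5) = 0; P(data | bowl D) = (2/12)(1/11)(10/10) = 0.015152.
Multiplying each by its prior: 1/4 · 0.15 = 0.0375, 1/4 · 0.2 = 0.05, 1/4 · 0 = 0, 1/4 · 0.015152 = 0.0037879; these sum to 0.091288.
Therefore the posterior P(bowl D | data) = (0.0037879) / (0.091288) = 0.041494.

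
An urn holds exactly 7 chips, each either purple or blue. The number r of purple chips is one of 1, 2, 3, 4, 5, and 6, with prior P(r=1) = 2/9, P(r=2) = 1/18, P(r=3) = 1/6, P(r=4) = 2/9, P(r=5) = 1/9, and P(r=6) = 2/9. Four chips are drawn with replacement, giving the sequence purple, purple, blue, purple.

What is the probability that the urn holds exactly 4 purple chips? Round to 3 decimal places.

For each hypothesis, P(data | H) works out to: P(data | r = 1) = (1/7)(1/7)(6/7)(1/7) = 0.002499; P(data | r = 2) = (2/7)(2/7)(5/7)(2/7) = 0.01666; P(data | r = 3) = (3/7)(3/7)(4/7)(3/7) = 0.044981; P(data | r = 4) = (4/7)(4/7)(3/7)(4/7) = 0.079967; P(data | r = 5) = (5/7)(5/7)(2/7)(5/7) = 0.10412; P(data | r = 6) = (6/7)(6/7)(1/7)(6/7) = 0.089963.
The prior-weighted likelihoods are 2/9 · 0.002499 = 0.00055532, 1/18 · 0.01666 = 0.00092554, 1/6 · 0.044981 = 0.0074969, 2/9 · 0.079967 = 0.01777, 1/9 · 0.10412 = 0.011569, 2/9 · 0.089963 = 0.019992; these sum to 0.058309.
Therefore the posterior P(r = 4 | data) = (0.01777) / (0.058309) = 0.30476.

0.305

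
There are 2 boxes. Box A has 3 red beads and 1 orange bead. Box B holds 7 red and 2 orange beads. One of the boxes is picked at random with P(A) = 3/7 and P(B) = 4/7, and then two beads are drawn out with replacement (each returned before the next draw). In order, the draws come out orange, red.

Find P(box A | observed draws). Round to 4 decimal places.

The likelihood of the observed sequence under each hypothesis: P(data | box A) = (1/4)(3/4) = 0.1875; P(data | box B) = (2/9)(7/9) = 0.17284.
Weighting by the prior gives 3/7 · 0.1875 = 0.080357, 4/7 · 0.17284 = 0.098765; with total 0.17912.
By Bayes' rule, P(box A | data) = (0.080357) / (0.17912) = 0.44862.

0.4486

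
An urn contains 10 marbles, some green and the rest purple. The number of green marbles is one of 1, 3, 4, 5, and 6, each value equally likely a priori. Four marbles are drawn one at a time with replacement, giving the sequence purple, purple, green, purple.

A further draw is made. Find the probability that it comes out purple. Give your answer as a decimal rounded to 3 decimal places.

Compute the likelihood of the observed sequence for each case: P(data | r = 1) = (9/10)(9/10)(1/10)(9/10) = 0.0729; P(data | r = 3) = (7/10)(7/10)(3/10)(7/10) = 0.1029; P(data | r = 4) = (6/10)(6/10)(4/10)(6/10) = 0.0864; P(data | r = 5) = (5/10)(5/10)(5/10)(5/10) = 0.0625; P(data | r = 6) = (4/10)(4/10)(6/10)(4/10) = 0.0384.
Weighting by the prior gives 1/5 · 0.0729 = 0.01458, 1/5 · 0.1029 = 0.02058, 1/5 · 0.0864 = 0.01728, 1/5 · 0.0625 = 0.0125, 1/5 · 0.0384 = 0.00768; summing to 0.07262.
The posterior is then P(r = 1 | data) = 0.20077, P(r = 3 | data) = 0.28339, P(r = 4 | data) = 0.23795, P(r = 5 | data) = 0.17213, P(r = 6 | data) = 0.10576.
So P(purple next | data) = Σ P(purple next | H) P(H | data) = (9/10)(0.20077) + (7/10)(0.28339) + (3/5)(0.23795) + (1/2)(0.17213) + (2/5)(0.10576) = 0.65021.

0.650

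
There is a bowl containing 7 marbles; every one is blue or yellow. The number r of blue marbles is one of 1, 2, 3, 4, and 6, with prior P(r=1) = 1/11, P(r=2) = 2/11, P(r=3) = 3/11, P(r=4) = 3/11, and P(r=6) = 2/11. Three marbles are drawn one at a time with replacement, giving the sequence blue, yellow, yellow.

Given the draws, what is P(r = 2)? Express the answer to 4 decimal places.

0.2500

Compute the likelihood of the observed sequence for each case: P(data | r = 1) = (1/7)(6/7)(6/7) = 0.10496; P(data | r = 2) = (2/7)(5/7)(5/7) = 0.14577; P(data | r = 3) = (3/7)(4/7)(4/7) = 0.13994; P(data | r = 4) = (4/7)(3/7)(3/7) = 0.10496; P(data | r = 6) = (6/7)(1/7)(1/7) = 0.017493.
Multiplying each by its prior: 1/11 · 0.10496 = 0.0095415, 2/11 · 0.14577 = 0.026504, 3/11 · 0.13994 = 0.038166, 3/11 · 0.10496 = 0.028624, 2/11 · 0.017493 = 0.0031805; these sum to 0.10602.
Therefore the posterior P(r = 2 | data) = (0.026504) / (0.10602) = 0.25.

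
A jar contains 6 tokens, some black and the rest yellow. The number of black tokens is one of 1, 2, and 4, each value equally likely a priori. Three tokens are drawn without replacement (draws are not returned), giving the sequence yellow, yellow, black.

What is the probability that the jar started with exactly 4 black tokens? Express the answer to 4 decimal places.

The likelihood of the observed sequence under each hypothesis: P(data | r = 1) = (5/6)(4/5)(1/4) = 1/6; P(data | r = 2) = (4/6)(3/5)(2/4) = 1/5; P(data | r = 4) = (2/6)(1/5)(4/4) = 1/15.
Weighting by the prior gives 1/3 · 1/6 = 1/18, 1/3 · 1/5 = 1/15, 1/3 · 1/15 = 1/45; summing to 13/90.
Therefore the posterior P(r = 4 | data) = (1/45) / (13/90) = 2/13.

0.1538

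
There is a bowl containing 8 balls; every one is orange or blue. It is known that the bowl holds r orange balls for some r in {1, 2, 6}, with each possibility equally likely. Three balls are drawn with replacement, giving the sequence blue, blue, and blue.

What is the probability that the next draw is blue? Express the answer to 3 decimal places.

0.819

For each hypothesis, P(data | H) works out to: P(data | r = 1) = (7/8)(7/8)(7/8) = 0.66992; P(data | r = 2) = (6/8)(6/8)(6/8) = 0.42188; P(data | r = 6) = (2/8)(2/8)(2/8) = 0.015625.
Multiplying each by its prior: 1/3 · 0.66992 = 0.22331, 1/3 · 0.42188 = 0.14062, 1/3 · 0.015625 = 0.0052083; summing to 0.36914.
Normalising, the posterior is P(r = 1 | data) = 0.60494, P(r = 2 | data) = 0.38095, P(r = 6 | data) = 0.014109.
The predictive probability is P(blue next | data) = (7/8)(0.60494) + (3/4)(0.38095) + (1/4)(0.014109) = 0.81856.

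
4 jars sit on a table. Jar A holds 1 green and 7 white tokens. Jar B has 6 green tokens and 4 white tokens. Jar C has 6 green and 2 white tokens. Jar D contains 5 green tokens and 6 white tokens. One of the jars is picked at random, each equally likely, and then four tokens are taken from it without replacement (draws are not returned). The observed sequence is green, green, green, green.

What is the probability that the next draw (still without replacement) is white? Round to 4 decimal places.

0.5576

Compute the likelihood of the observed sequence for each case: P(data | jar A) = (1/8)(0/7) = 0; P(data | jar B) = (6/10)(5/9)(4/8)(3/7) = 0.071429; P(data | jar C) = (6/8)(5/7)(4/6)(3/5) = 0.21429; P(data | jar D) = (5/11)(4/10)(3/9)(2/8) = 0.015152.
Multiplying each by its prior: 1/4 · 0 = 0, 1/4 · 0.071429 = 0.017857, 1/4 · 0.21429 = 0.053571, 1/4 · 0.015152 = 0.0037879; summing to 0.075216.
Normalising, the posterior is P(jar A | data) = 0, P(jar B | data) = 0.23741, P(jar C | data) = 0.71223, P(jar D | data) = 0.05036.
Averaging over the posterior, P(white next | data) = (2/3)(0.23741) + (1/2)(0.71223) + (6/7)(0.05036) = 0.55755.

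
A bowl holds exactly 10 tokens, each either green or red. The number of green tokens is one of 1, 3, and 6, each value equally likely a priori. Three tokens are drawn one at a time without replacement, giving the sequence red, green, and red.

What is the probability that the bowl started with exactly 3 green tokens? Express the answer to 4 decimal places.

Under each hypothesis, the probability of the observed sequence is: P(data | r = 1) = (9/10)(1/9)(8/8) = 1/10; P(data | r = 3) = (7/10)(3/9)(6/8) = 7/40; P(data | r = 6) = (4/10)(6/9)(3/8) = 1/10.
Weighting by the prior gives 1/3 · 1/10 = 1/30, 1/3 · 7/40 = 7/120, 1/3 · 1/10 = 1/30; with total 1/8.
Therefore the posterior P(r = 3 | data) = (7/120) / (1/8) = 7/15.

0.4667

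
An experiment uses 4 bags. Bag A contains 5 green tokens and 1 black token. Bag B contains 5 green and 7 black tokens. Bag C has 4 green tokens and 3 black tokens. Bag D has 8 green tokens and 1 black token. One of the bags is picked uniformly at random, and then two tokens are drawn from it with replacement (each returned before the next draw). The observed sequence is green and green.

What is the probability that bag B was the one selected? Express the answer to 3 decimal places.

The likelihood of the observed sequence under each hypothesis: P(data | bag A) = (5/6)(5/6) = 0.69444; P(data | bag B) = (5/12)(5/12) = 0.17361; P(data | bag C) = (4/7)(4/7) = 0.32653; P(data | bag D) = (8/9)(8/9) = 0.79012.
The prior-weighted likelihoods are 1/4 · 0.69444 = 0.17361, 1/4 · 0.17361 = 0.043403, 1/4 · 0.32653 = 0.081633, 1/4 · 0.79012 = 0.19753; these sum to 0.49618.
Therefore the posterior P(bag B | data) = (0.043403) / (0.49618) = 0.087474.

0.087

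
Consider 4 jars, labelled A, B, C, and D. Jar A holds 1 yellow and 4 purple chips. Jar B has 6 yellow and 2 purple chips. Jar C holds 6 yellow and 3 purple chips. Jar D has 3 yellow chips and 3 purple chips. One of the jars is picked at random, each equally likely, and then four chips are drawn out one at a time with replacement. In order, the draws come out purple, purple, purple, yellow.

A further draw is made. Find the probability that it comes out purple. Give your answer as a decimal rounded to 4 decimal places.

Compute the likelihood of the observed sequence for each case: P(data | jar A) = (4/5)(4/5)(4/5)(1/5) = 0.1024; P(data | jar B) = (2/8)(2/8)(2/8)(6/8) = 0.011719; P(data | jar C) = (3/9)(3/9)(3/9)(6/9) = 0.024691; P(data | jar D) = (3/6)(3/6)(3/6)(3/6) = 0.0625.
Multiplying each by its prior: 1/4 · 0.1024 = 0.0256, 1/4 · 0.011719 = 0.0029297, 1/4 · 0.024691 = 0.0061728, 1/4 · 0.0625 = 0.015625; summing to 0.050328.
Normalising, the posterior is P(jar A | data) = 0.50867, P(jar B | data) = 0.058212, P(jar C | data) = 0.12265, P(jar D | data) = 0.31047.
So P(purple next | data) = Σ P(purple next | H) P(H | data) = (4/5)(0.50867) + (1/4)(0.058212) + (1/3)(0.12265) + (1/2)(0.31047) = 0.61761.

0.6176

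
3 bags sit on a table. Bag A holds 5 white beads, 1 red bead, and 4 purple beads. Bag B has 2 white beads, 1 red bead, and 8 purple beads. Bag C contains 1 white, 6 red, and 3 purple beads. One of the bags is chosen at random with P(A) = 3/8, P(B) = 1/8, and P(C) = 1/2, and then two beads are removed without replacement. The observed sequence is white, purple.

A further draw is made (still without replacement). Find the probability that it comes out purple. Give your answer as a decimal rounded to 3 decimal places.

0.419

Under each hypothesis, the probability of the observed sequence is: P(data | bag A) = (5/10)(4/9) = 2/9; P(data | bag B) = (2/11)(8/10) = 8/55; P(data | bag C) = (1/10)(3/9) = 1/30.
The prior-weighted likelihoods are 3/8 · 2/9 = 1/12, 1/8 · 8/55 = 1/55, 1/2 · 1/30 = 1/60; with total 13/110.
The posterior is then P(bag A | data) = 0.70513, P(bag B | data) = 0.15385, P(bag C | data) = 0.14103.
Averaging over the posterior, P(purple next | data) = (3/8)(0.70513) + (7/9)(0.15385) + (1/4)(0.14103) = 0.41934.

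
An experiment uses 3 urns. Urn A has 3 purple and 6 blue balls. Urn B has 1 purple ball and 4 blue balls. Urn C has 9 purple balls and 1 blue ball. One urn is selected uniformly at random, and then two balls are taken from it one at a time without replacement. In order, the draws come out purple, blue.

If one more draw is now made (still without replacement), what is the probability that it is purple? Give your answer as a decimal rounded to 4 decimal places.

The likelihood of the observed sequence under each hypothesis: P(data | urn A) = (3/9)(6/8) = 1/4; P(data | urn B) = (1/5)(4/4) = 1/5; P(data | urn C) = (9/10)(1/9) = 1/10.
The prior-weighted likelihoods are 1/3 · 1/4 = 1/12, 1/3 · 1/5 = 1/15, 1/3 · 1/10 = 1/30; with total 11/60.
Normalising, the posterior is P(urn A | data) = 5/11, P(urn B | data) = 4/11, P(urn C | data) = 2/11.
Averaging over the posterior, P(purple next | data) = (2/7)(5/11) + (0)(4/11) + (1)(2/11) = 24/77.

0.3117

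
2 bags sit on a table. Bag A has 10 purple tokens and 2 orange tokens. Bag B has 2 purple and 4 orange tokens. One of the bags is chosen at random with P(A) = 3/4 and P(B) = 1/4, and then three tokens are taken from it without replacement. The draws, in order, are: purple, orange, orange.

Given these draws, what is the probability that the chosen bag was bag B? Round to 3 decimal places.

For each hypothesis, P(data | H) works out to: P(data | bag A) = (10/12)(2/11)(1/10) = 1/66; P(data | bag B) = (2/6)(4/5)(3/4) = 1/5.
Weighting by the prior gives 3/4 · 1/66 = 1/88, 1/4 · 1/5 = 1/20; with total 27/440.
Therefore the posterior P(bag B | data) = (1/20) / (27/440) = 22/27.

0.815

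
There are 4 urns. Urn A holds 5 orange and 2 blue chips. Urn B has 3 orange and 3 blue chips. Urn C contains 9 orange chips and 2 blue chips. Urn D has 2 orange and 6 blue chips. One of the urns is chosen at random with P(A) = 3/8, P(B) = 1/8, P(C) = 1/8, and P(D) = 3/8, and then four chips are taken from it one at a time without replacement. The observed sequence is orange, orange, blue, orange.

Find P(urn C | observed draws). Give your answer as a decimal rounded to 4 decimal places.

The likelihood of the observed sequence under each hypothesis: P(data | urn A) = (5/7)(4/6)(2/5)(3/4) = 0.14286; P(data | urn B) = (3/6)(2/5)(3/4)(1/3) = 0.05; P(data | urn C) = (9/11)(8/10)(2/9)(7/8) = 0.12727; P(data | urn D) = (2/8)(1/7)(6/6)(0/5) = 0.
Weighting by the prior gives 3/8 · 0.14286 = 0.053571, 1/8 · 0.05 = 0.00625, 1/8 · 0.12727 = 0.015909, 3/8 · 0 = 0; with total 0.075731.
Hence P(urn C | data) = (0.015909) / (0.075731) = 0.21008.

0.2101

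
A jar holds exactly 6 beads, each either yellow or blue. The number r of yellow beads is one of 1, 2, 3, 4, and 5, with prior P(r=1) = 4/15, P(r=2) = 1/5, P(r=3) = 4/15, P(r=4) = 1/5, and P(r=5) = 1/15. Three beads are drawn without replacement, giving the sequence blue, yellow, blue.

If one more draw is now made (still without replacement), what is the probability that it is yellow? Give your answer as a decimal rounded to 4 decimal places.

0.3871

Compute the likelihood of the observed sequence for each case: P(data | r = 1) = (5/6)(1/5)(4/4) = 1/6; P(data | r = 2) = (4/6)(2/5)(3/4) = 1/5; P(data | r = 3) = (3/6)(3/5)(2/4) = 3/20; P(data | r = 4) = (2/6)(4/5)(1/4) = 1/15; P(data | r = 5) = (1/6)(5/5)(0/4) = 0.
Weighting by the prior gives 4/15 · 1/6 = 2/45, 1/5 · 1/5 = 1/25, 4/15 · 3/20 = 1/25, 1/5 · 1/15 = 1/75, 1/15 · 0 = 0; these sum to 31/225.
The posterior is then P(r = 1 | data) = 10/31, P(r = 2 | data) = 9/31, P(r = 3 | data) = 9/31, P(r = 4 | data) = 3/31, P(r = 5 | data) = 0.
The predictive probability is P(yellow next | data) = (0)(10/31) + (1/3)(9/31) + (2/3)(9/31) + (1)(3/31) = 12/31.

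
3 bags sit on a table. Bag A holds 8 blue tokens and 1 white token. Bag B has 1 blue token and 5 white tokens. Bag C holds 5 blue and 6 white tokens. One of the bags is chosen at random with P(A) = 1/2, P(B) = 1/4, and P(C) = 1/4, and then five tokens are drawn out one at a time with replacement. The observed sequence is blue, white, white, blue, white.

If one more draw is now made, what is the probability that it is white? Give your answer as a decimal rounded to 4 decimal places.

For each hypothesis, P(data | H) works out to: P(data | bag A) = (8/9)(1/9)(1/9)(8/9)(1/9) = 0.0010838; P(data | bag B) = (1/6)(5/6)(5/6)(1/6)(5/6) = 0.016075; P(data | bag C) = (5/11)(6/11)(6/11)(5/11)(6/11) = 0.03353.
The prior-weighted likelihoods are 1/2 · 0.0010838 = 0.00054192, 1/4 · 0.016075 = 0.0040188, 1/4 · 0.03353 = 0.0083824; these sum to 0.012943.
Dividing through by the total gives posterior P(bag A | data) = 0.04187, P(bag B | data) = 0.31049, P(bag C | data) = 0.64764.
So P(white next | data) = Σ P(white next | H) P(H | data) = (1/9)(0.04187) + (5/6)(0.31049) + (6/11)(0.64764) = 0.61665.

0.6167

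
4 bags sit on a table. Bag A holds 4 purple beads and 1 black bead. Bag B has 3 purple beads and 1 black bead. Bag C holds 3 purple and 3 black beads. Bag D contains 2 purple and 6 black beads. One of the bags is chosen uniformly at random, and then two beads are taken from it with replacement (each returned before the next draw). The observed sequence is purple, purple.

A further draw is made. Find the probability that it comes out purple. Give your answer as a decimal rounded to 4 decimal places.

0.7092

For each hypothesis, P(data | H) works out to: P(data | bag A) = (4/5)(4/5) = 16/25; P(data | bag B) = (3/4)(3/4) = 9/16; P(data | bag C) = (3/6)(3/6) = 1/4; P(data | bag D) = (2/8)(2/8) = 1/16.
Weighting by the prior gives 1/4 · 16/25 = 4/25, 1/4 · 9/16 = 9/64, 1/4 · 1/4 = 1/16, 1/4 · 1/16 = 1/64; these sum to 303/800.
The posterior is then P(bag A | data) = 0.42244, P(bag B | data) = 0.37129, P(bag C | data) = 0.16502, P(bag D | data) = 0.041254.
Averaging over the posterior, P(purple next | data) = (4/5)(0.42244) + (3/4)(0.37129) + (1/2)(0.16502) + (1/4)(0.041254) = 0.70924.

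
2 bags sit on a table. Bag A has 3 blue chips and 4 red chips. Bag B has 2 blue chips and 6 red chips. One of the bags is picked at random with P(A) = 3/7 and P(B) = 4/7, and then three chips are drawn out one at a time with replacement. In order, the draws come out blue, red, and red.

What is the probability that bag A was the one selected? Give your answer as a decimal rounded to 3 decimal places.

The likelihood of the observed sequence under each hypothesis: P(data | bag A) = (3/7)(4/7)(4/7) = 0.13994; P(data | bag B) = (2/8)(6/8)(6/8) = 0.14062.
The prior-weighted likelihoods are 3/7 · 0.13994 = 0.059975, 4/7 · 0.14062 = 0.080357; with total 0.14033.
So P(bag A | data) = (0.059975) / (0.14033) = 0.42738.

0.427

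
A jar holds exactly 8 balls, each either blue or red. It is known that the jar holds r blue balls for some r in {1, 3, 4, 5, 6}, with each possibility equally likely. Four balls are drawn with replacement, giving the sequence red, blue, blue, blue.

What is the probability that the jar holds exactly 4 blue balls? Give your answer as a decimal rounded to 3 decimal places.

Under each hypothesis, the probability of the observed sequence is: P(data | r = 1) = (7/8)(1/8)(1/8)(1/8) = 0.001709; P(data | r = 3) = (5/8)(3/8)(3/8)(3/8) = 0.032959; P(data | r = 4) = (4/8)(4/8)(4/8)(4/8) = 0.0625; P(data | r = 5) = (3/8)(5/8)(5/8)(5/8) = 0.091553; P(data | r = 6) = (2/8)(6/8)(6/8)(6/8) = 0.10547.
Multiplying each by its prior: 1/5 · 0.001709 = 0.0003418, 1/5 · 0.032959 = 0.0065918, 1/5 · 0.0625 = 0.0125, 1/5 · 0.091553 = 0.018311, 1/5 · 0.10547 = 0.021094; with total 0.058838.
Therefore the posterior P(r = 4 | data) = (0.0125) / (0.058838) = 0.21245.

0.212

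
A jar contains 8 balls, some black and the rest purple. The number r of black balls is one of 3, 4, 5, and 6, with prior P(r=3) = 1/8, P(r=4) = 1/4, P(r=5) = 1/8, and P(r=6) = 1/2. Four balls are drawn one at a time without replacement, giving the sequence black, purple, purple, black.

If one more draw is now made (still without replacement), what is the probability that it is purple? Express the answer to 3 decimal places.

0.344

Compute the likelihood of the observed sequence for each case: P(data | r = 3) = (3/8)(5/7)(4/6)(2/5) = 1/14; P(data | r = 4) = (4/8)(4/7)(3/6)(3/5) = 3/35; P(data | r = 5) = (5/8)(3/7)(2/6)(4/5) = 1/14; P(data | r = 6) = (6/8)(2/7)(1/6)(5/5) = 1/28.
Weighting by the prior gives 1/8 · 1/14 = 1/112, 1/4 · 3/35 = 3/140, 1/8 · 1/14 = 1/112, 1/2 · 1/28 = 1/56; with total 2/35.
Dividing through by the total gives posterior P(r = 3 | data) = 5/32, P(r = 4 | data) = 3/8, P(r = 5 | data) = 5/32, P(r = 6 | data) = 5/16.
Averaging over the posterior, P(purple next | data) = (3/4)(5/32) + (1/2)(3/8) + (1/4)(5/32) + (0)(5/16) = 11/32.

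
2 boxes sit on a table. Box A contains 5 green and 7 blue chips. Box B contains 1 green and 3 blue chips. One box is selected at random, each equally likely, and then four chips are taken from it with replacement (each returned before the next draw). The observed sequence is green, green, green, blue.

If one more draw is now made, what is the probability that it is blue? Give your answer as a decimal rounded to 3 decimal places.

Compute the likelihood of the observed sequence for each case: P(data | box A) = (5/12)(5/12)(5/12)(7/12) = 0.042197; P(data | box B) = (1/4)(1/4)(1/4)(3/4) = 0.011719.
Multiplying each by its prior: 1/2 · 0.042197 = 0.021099, 1/2 · 0.011719 = 0.0058594; with total 0.026958.
Dividing through by the total gives posterior P(box A | data) = 0.78265, P(box B | data) = 0.21735.
The predictive probability is P(blue next | data) = (7/12)(0.78265) + (3/4)(0.21735) = 0.61956.

0.620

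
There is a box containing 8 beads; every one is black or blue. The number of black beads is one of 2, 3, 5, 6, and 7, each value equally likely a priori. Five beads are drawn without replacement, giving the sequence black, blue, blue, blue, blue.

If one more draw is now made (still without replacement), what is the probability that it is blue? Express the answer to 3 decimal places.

0.556

For each hypothesis, P(data | H) works out to: P(data | r = 2) = (2/8)(6/7)(5/6)(4/5)(3/4) = 3/28; P(data | r = 3) = (3/8)(5/7)(4/6)(3/5)(2/4) = 3/56; P(data | r = 5) = (5/8)(3/7)(2/6)(1/5)(0/4) = 0; P(data | r = 6) = (6/8)(2/7)(1/6)(0/5) = 0; P(data | r = 7) = (7/8)(1/7)(0/6) = 0.
Multiplying each by its prior: 1/5 · 3/28 = 3/140, 1/5 · 3/56 = 3/280, 1/5 · 0 = 0, 1/5 · 0 = 0, 1/5 · 0 = 0; with total 9/280.
The posterior is then P(r = 2 | data) = 2/3, P(r = 3 | data) = 1/3, P(r = 5 | data) = 0, P(r = 6 | data) = 0, P(r = 7 | data) = 0.
The predictive probability is P(blue next | data) = (2/3)(2/3) + (1/3)(1/3) = 5/9.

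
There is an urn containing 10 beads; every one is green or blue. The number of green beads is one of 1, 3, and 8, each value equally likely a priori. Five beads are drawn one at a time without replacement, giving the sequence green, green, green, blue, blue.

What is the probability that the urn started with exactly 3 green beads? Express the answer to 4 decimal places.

0.2727

Compute the likelihood of the observed sequence for each case: P(data | r = 1) = (1/10)(0/9) = 0; P(data | r = 3) = (3/10)(2/9)(1/8)(7/7)(6/6) = 0.0083333; P(data | r = 8) = (8/10)(7/9)(6/8)(2/7)(1/6) = 0.022222.
The prior-weighted likelihoods are 1/3 · 0 = 0, 1/3 · 0.0083333 = 0.0027778, 1/3 · 0.022222 = 0.0074074; summing to 0.010185.
By Bayes' rule, P(r = 3 | data) = (0.0027778) / (0.010185) = 0.27273.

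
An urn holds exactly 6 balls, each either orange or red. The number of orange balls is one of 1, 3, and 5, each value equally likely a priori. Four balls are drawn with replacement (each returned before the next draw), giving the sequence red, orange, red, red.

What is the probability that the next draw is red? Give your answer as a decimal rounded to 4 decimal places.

The likelihood of the observed sequence under each hypothesis: P(data | r = 1) = (5/6)(1/6)(5/6)(5/6) = 0.096451; P(data | r = 3) = (3/6)(3/6)(3/6)(3/6) = 0.0625; P(data | r = 5) = (1/6)(5/6)(1/6)(1/6) = 0.003858.
Multiplying each by its prior: 1/3 · 0.096451 = 0.03215, 1/3 · 0.0625 = 0.020833, 1/3 · 0.003858 = 0.001286; with total 0.05427.
The posterior is then P(r = 1 | data) = 0.59242, P(r = 3 | data) = 0.38389, P(r = 5 | data) = 0.023697.
So P(red next | data) = Σ P(red next | H) P(H | data) = (5/6)(0.59242) + (1/2)(0.38389) + (1/6)(0.023697) = 0.68957.

0.6896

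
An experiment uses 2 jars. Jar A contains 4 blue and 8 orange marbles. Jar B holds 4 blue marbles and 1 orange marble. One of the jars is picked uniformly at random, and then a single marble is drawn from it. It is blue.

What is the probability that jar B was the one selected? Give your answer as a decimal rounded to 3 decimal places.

0.706

For each hypothesis, P(data | H) works out to: P(data | jar A) = (4/12) = 1/3; P(data | jar B) = (4/5) = 4/5.
Multiplying each by its prior: 1/2 · 1/3 = 1/6, 1/2 · 4/5 = 2/5; summing to 17/30.
By Bayes' rule, P(jar B | data) = (2/5) / (17/30) = 12/17.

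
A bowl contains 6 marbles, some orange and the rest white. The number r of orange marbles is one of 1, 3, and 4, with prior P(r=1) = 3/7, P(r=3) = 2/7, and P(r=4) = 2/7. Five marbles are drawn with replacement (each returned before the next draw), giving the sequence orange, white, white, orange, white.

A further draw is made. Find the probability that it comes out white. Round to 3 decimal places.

0.574

Under each hypothesis, the probability of the observed sequence is: P(data | r = 1) = (1/6)(5/6)(5/6)(1/6)(5/6) = 0.016075; P(data | r = 3) = (3/6)(3/6)(3/6)(3/6)(3/6) = 0.03125; P(data | r = 4) = (4/6)(2/6)(2/6)(4/6)(2/6) = 0.016461.
Weighting by the prior gives 3/7 · 0.016075 = 0.0068893, 2/7 · 0.03125 = 0.0089286, 2/7 · 0.016461 = 0.0047031; with total 0.020521.
Dividing through by the total gives posterior P(r = 1 | data) = 0.33572, P(r = 3 | data) = 0.43509, P(r = 4 | data) = 0.22919.
Averaging over the posterior, P(white next | data) = (5/6)(0.33572) + (1/2)(0.43509) + (1/3)(0.22919) = 0.57371.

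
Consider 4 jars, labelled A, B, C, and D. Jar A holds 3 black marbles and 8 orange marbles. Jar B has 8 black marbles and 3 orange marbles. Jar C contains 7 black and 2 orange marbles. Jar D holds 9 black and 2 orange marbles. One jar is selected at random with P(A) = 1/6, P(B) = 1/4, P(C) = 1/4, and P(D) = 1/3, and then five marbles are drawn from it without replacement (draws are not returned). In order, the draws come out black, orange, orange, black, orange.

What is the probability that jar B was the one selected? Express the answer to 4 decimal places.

For each hypothesis, P(data | H) works out to: P(data | jar A) = (3/11)(8/10)(7/9)(2/8)(6/7) = 2/55; P(data | jar B) = (8/11)(3/10)(2/9)(7/8)(1/7) = 1/165; P(data | jar C) = (7/9)(2/8)(1/7)(6/6)(0/5) = 0; P(data | jar D) = (9/11)(2/10)(1/9)(8/8)(0/7) = 0.
The prior-weighted likelihoods are 1/6 · 2/55 = 1/165, 1/4 · 1/165 = 1/660, 1/4 · 0 = 0, 1/3 · 0 = 0; these sum to 1/132.
By Bayes' rule, P(jar B | data) = (1/660) / (1/132) = 1/5.

0.2000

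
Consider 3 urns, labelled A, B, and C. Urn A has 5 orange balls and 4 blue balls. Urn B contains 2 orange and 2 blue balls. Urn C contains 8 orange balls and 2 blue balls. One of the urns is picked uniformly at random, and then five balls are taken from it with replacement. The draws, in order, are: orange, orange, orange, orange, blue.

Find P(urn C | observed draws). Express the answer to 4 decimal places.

0.5268

Under each hypothesis, the probability of the observed sequence is: P(data | urn A) = (5/9)(5/9)(5/9)(5/9)(4/9) = 0.042338; P(data | urn B) = (2/4)(2/4)(2/4)(2/4)(2/4) = 0.03125; P(data | urn C) = (8/10)(8/10)(8/10)(8/10)(2/10) = 0.08192.
Multiplying each by its prior: 1/3 · 0.042338 = 0.014113, 1/3 · 0.03125 = 0.010417, 1/3 · 0.08192 = 0.027307; these sum to 0.051836.
Hence P(urn C | data) = (0.027307) / (0.051836) = 0.52679.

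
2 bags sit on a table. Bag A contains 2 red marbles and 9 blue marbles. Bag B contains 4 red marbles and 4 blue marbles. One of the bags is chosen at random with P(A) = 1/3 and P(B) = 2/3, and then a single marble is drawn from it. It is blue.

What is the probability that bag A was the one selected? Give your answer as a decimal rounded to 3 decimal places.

0.450

The likelihood of this draw under each hypothesis: P(data | bag A) = (9/11) = 9/11; P(data | bag B) = (4/8) = 1/2.
Weighting by the prior gives 1/3 · 9/11 = 3/11, 2/3 · 1/2 = 1/3; with total 20/33.
By Bayes' rule, P(bag A | data) = (3/11) / (20/33) = 9/20.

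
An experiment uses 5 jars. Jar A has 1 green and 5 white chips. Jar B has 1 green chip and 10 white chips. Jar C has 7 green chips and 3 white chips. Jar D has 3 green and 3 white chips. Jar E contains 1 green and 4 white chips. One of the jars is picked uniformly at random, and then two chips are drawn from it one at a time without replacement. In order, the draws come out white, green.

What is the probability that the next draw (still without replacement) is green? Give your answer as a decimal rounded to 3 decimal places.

0.328

For each hypothesis, P(data | H) works out to: P(data | jar A) = (5/6)(1/5) = 1/6; P(data | jar B) = (10/11)(1/10) = 1/11; P(data | jar C) = (3/10)(7/9) = 7/30; P(data | jar D) = (3/6)(3/5) = 3/10; P(data | jar E) = (4/5)(1/4) = 1/5.
Weighting by the prior gives 1/5 · 1/6 = 1/30, 1/5 · 1/11 = 1/55, 1/5 · 7/30 = 7/150, 1/5 · 3/10 = 3/50, 1/5 · 1/5 = 1/25; summing to 109/550.
The posterior is then P(jar A | data) = 55/327, P(jar B | data) = 10/109, P(jar C | data) = 77/327, P(jar D | data) = 33/109, P(jar E | data) = 22/109.
Averaging over the posterior, P(green next | data) = (0)(55/327) + (0)(10/109) + (3/4)(77/327) + (1/2)(33/109) + (0)(22/109) = 143/436.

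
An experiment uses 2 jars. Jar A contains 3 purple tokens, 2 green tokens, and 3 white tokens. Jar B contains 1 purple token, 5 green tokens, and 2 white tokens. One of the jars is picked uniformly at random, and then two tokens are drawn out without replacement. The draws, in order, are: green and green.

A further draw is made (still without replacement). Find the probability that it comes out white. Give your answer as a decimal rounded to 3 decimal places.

0.348

Under each hypothesis, the probability of the observed sequence is: P(data | jar A) = (2/8)(1/7) = 1/28; P(data | jar B) = (5/8)(4/7) = 5/14.
Multiplying each by its prior: 1/2 · 1/28 = 1/56, 1/2 · 5/14 = 5/28; these sum to 11/56.
Normalising, the posterior is P(jar A | data) = 1/11, P(jar B | data) = 10/11.
Averaging over the posterior, P(white next | data) = (1/2)(1/11) + (1/3)(10/11) = 23/66.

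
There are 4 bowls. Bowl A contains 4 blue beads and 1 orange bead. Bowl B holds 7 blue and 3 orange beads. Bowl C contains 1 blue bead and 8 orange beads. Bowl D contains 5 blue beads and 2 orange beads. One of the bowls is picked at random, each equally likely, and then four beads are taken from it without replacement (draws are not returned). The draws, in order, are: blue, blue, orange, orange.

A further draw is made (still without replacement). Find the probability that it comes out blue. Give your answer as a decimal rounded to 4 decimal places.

0.9146

Under each hypothesis, the probability of the observed sequence is: P(data | bowl A) = (4/5)(3/4)(1/3)(0/2) = 0; P(data | bowl B) = (7/10)(6/9)(3/8)(2/7) = 0.05; P(data | bowl C) = (1/9)(0/8) = 0; P(data | bowl D) = (5/7)(4/6)(2/5)(1/4) = 0.047619.
The prior-weighted likelihoods are 1/4 · 0 = 0, 1/4 · 0.05 = 0.0125, 1/4 · 0 = 0, 1/4 · 0.047619 = 0.011905; summing to 0.024405.
Dividing through by the total gives posterior P(bowl A | data) = 0, P(bowl B | data) = 0.5122, P(bowl C | data) = 0, P(bowl D | data) = 0.4878.
Averaging over the posterior, P(blue next | data) = (5/6)(0.5122) + (1)(0.4878) = 0.91463.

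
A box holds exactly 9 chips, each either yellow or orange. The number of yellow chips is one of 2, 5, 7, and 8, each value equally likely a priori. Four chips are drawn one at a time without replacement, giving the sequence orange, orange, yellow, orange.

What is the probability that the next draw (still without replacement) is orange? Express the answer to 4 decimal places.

0.6667

The likelihood of the observed sequence under each hypothesis: P(data | r = 2) = (7/9)(6/8)(2/7)(5/6) = 5/36; P(data | r = 5) = (4/9)(3/8)(5/7)(2/6) = 5/126; P(data | r = 7) = (2/9)(1/8)(7/7)(0/6) = 0; P(data | r = 8) = (1/9)(0/8) = 0.
The prior-weighted likelihoods are 1/4 · 5/36 = 5/144, 1/4 · 5/126 = 5/504, 1/4 · 0 = 0, 1/4 · 0 = 0; with total 5/112.
Dividing through by the total gives posterior P(r = 2 | data) = 7/9, P(r = 5 | data) = 2/9, P(r = 7 | data) = 0, P(r = 8 | data) = 0.
Averaging over the posterior, P(orange next | data) = (4/5)(7/9) + (1/5)(2/9) = 2/3.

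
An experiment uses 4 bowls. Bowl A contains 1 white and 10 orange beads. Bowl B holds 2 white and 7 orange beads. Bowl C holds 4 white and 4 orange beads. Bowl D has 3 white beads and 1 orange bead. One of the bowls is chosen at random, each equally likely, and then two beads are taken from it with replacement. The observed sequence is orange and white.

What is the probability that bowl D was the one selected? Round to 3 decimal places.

For each hypothesis, P(data | H) works out to: P(data | bowl A) = (10/11)(1/11) = 0.082645; P(data | bowl B) = (7/9)(2/9) = 0.17284; P(data | bowl C) = (4/8)(4/8) = 0.25; P(data | bowl D) = (1/4)(3/4) = 0.1875.
Weighting by the prior gives 1/4 · 0.082645 = 0.020661, 1/4 · 0.17284 = 0.04321, 1/4 · 0.25 = 0.0625, 1/4 · 0.1875 = 0.046875; these sum to 0.17325.
Therefore the posterior P(bowl D | data) = (0.046875) / (0.17325) = 0.27057.

0.271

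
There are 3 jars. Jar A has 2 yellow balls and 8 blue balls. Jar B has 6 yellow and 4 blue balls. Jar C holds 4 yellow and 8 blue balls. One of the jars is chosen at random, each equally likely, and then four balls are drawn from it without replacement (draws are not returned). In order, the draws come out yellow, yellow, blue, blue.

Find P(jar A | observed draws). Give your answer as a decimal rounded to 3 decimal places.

For each hypothesis, P(data | H) works out to: P(data | jar A) = (2/10)(1/9)(8/8)(7/7) = 0.022222; P(data | jar B) = (6/10)(5/9)(4/8)(3/7) = 0.071429; P(data | jar C) = (4/12)(3/11)(8/10)(7/9) = 0.056566.
The prior-weighted likelihoods are 1/3 · 0.022222 = 0.0074074, 1/3 · 0.071429 = 0.02381, 1/3 · 0.056566 = 0.018855; summing to 0.050072.
Therefore the posterior P(jar A | data) = (0.0074074) / (0.050072) = 0.14793.

0.148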